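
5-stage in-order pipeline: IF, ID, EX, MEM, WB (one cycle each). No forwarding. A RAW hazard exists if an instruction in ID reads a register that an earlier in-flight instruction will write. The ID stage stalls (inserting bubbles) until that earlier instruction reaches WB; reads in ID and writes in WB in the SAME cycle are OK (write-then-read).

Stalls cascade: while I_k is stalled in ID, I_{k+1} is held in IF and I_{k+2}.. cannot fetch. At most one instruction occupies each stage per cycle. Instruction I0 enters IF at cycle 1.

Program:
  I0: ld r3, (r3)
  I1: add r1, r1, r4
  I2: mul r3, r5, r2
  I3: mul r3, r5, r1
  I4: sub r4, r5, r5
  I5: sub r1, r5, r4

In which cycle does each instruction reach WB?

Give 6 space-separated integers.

Answer: 5 6 7 9 10 13

Derivation:
I0 ld r3 <- r3: IF@1 ID@2 stall=0 (-) EX@3 MEM@4 WB@5
I1 add r1 <- r1,r4: IF@2 ID@3 stall=0 (-) EX@4 MEM@5 WB@6
I2 mul r3 <- r5,r2: IF@3 ID@4 stall=0 (-) EX@5 MEM@6 WB@7
I3 mul r3 <- r5,r1: IF@4 ID@5 stall=1 (RAW on I1.r1 (WB@6)) EX@7 MEM@8 WB@9
I4 sub r4 <- r5,r5: IF@5 ID@7 stall=0 (-) EX@8 MEM@9 WB@10
I5 sub r1 <- r5,r4: IF@7 ID@8 stall=2 (RAW on I4.r4 (WB@10)) EX@11 MEM@12 WB@13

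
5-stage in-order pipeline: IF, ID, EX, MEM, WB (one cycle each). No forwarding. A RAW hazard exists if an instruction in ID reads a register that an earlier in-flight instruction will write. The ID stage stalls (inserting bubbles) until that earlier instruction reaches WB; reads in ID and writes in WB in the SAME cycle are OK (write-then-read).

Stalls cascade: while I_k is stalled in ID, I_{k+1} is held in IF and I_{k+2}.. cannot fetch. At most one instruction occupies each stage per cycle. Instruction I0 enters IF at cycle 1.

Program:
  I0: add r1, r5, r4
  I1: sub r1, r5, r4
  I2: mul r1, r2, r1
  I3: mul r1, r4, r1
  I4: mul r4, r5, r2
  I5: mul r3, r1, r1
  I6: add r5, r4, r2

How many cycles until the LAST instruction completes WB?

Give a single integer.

Answer: 16

Derivation:
I0 add r1 <- r5,r4: IF@1 ID@2 stall=0 (-) EX@3 MEM@4 WB@5
I1 sub r1 <- r5,r4: IF@2 ID@3 stall=0 (-) EX@4 MEM@5 WB@6
I2 mul r1 <- r2,r1: IF@3 ID@4 stall=2 (RAW on I1.r1 (WB@6)) EX@7 MEM@8 WB@9
I3 mul r1 <- r4,r1: IF@4 ID@7 stall=2 (RAW on I2.r1 (WB@9)) EX@10 MEM@11 WB@12
I4 mul r4 <- r5,r2: IF@7 ID@10 stall=0 (-) EX@11 MEM@12 WB@13
I5 mul r3 <- r1,r1: IF@10 ID@11 stall=1 (RAW on I3.r1 (WB@12)) EX@13 MEM@14 WB@15
I6 add r5 <- r4,r2: IF@11 ID@13 stall=0 (-) EX@14 MEM@15 WB@16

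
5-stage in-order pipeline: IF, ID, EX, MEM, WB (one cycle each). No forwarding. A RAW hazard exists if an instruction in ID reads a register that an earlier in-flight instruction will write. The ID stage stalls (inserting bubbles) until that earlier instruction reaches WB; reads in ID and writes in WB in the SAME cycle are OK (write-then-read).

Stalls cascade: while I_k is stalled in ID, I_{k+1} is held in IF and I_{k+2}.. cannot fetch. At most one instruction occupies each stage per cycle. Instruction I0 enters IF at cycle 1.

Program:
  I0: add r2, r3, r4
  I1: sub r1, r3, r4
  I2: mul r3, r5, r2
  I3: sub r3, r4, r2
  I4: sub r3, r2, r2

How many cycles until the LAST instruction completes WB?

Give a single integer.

Answer: 10

Derivation:
I0 add r2 <- r3,r4: IF@1 ID@2 stall=0 (-) EX@3 MEM@4 WB@5
I1 sub r1 <- r3,r4: IF@2 ID@3 stall=0 (-) EX@4 MEM@5 WB@6
I2 mul r3 <- r5,r2: IF@3 ID@4 stall=1 (RAW on I0.r2 (WB@5)) EX@6 MEM@7 WB@8
I3 sub r3 <- r4,r2: IF@4 ID@6 stall=0 (-) EX@7 MEM@8 WB@9
I4 sub r3 <- r2,r2: IF@6 ID@7 stall=0 (-) EX@8 MEM@9 WB@10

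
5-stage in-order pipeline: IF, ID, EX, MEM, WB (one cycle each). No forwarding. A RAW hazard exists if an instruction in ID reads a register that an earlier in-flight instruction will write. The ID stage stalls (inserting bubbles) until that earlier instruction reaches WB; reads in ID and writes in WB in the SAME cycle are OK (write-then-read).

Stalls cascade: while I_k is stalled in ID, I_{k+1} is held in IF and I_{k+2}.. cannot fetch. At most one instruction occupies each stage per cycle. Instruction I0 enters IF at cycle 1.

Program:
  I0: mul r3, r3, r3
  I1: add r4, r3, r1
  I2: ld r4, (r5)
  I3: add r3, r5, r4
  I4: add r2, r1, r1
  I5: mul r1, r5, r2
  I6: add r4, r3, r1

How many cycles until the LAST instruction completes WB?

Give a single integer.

Answer: 19

Derivation:
I0 mul r3 <- r3,r3: IF@1 ID@2 stall=0 (-) EX@3 MEM@4 WB@5
I1 add r4 <- r3,r1: IF@2 ID@3 stall=2 (RAW on I0.r3 (WB@5)) EX@6 MEM@7 WB@8
I2 ld r4 <- r5: IF@3 ID@6 stall=0 (-) EX@7 MEM@8 WB@9
I3 add r3 <- r5,r4: IF@6 ID@7 stall=2 (RAW on I2.r4 (WB@9)) EX@10 MEM@11 WB@12
I4 add r2 <- r1,r1: IF@7 ID@10 stall=0 (-) EX@11 MEM@12 WB@13
I5 mul r1 <- r5,r2: IF@10 ID@11 stall=2 (RAW on I4.r2 (WB@13)) EX@14 MEM@15 WB@16
I6 add r4 <- r3,r1: IF@11 ID@14 stall=2 (RAW on I5.r1 (WB@16)) EX@17 MEM@18 WB@19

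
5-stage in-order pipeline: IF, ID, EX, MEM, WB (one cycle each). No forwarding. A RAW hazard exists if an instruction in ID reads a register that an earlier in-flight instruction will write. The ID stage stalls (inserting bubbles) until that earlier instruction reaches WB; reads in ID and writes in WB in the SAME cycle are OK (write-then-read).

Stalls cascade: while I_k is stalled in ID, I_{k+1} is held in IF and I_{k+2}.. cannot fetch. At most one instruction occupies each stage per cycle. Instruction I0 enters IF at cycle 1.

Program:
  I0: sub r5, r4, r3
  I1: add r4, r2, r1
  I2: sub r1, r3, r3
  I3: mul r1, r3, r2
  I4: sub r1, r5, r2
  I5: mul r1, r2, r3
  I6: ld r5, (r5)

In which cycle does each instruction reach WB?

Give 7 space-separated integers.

Answer: 5 6 7 8 9 10 11

Derivation:
I0 sub r5 <- r4,r3: IF@1 ID@2 stall=0 (-) EX@3 MEM@4 WB@5
I1 add r4 <- r2,r1: IF@2 ID@3 stall=0 (-) EX@4 MEM@5 WB@6
I2 sub r1 <- r3,r3: IF@3 ID@4 stall=0 (-) EX@5 MEM@6 WB@7
I3 mul r1 <- r3,r2: IF@4 ID@5 stall=0 (-) EX@6 MEM@7 WB@8
I4 sub r1 <- r5,r2: IF@5 ID@6 stall=0 (-) EX@7 MEM@8 WB@9
I5 mul r1 <- r2,r3: IF@6 ID@7 stall=0 (-) EX@8 MEM@9 WB@10
I6 ld r5 <- r5: IF@7 ID@8 stall=0 (-) EX@9 MEM@10 WB@11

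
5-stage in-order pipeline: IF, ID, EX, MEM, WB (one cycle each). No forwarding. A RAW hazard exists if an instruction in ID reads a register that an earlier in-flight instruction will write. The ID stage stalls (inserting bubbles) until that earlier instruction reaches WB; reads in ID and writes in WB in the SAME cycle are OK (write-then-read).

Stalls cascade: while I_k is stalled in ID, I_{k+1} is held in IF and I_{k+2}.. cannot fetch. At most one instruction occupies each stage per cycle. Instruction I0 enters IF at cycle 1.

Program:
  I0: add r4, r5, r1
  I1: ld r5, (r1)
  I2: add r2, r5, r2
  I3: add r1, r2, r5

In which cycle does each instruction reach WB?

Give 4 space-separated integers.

I0 add r4 <- r5,r1: IF@1 ID@2 stall=0 (-) EX@3 MEM@4 WB@5
I1 ld r5 <- r1: IF@2 ID@3 stall=0 (-) EX@4 MEM@5 WB@6
I2 add r2 <- r5,r2: IF@3 ID@4 stall=2 (RAW on I1.r5 (WB@6)) EX@7 MEM@8 WB@9
I3 add r1 <- r2,r5: IF@4 ID@7 stall=2 (RAW on I2.r2 (WB@9)) EX@10 MEM@11 WB@12

Answer: 5 6 9 12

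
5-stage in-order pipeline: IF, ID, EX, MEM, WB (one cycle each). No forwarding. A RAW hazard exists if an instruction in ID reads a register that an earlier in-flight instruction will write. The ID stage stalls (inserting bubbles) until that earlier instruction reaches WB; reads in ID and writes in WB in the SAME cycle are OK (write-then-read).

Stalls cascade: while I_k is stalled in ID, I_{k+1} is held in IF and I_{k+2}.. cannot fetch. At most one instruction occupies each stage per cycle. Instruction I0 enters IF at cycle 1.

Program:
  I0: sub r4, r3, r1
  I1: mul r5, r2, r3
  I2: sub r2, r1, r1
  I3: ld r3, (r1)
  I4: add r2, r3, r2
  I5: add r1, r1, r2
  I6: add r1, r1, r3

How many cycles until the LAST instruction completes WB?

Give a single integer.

Answer: 17

Derivation:
I0 sub r4 <- r3,r1: IF@1 ID@2 stall=0 (-) EX@3 MEM@4 WB@5
I1 mul r5 <- r2,r3: IF@2 ID@3 stall=0 (-) EX@4 MEM@5 WB@6
I2 sub r2 <- r1,r1: IF@3 ID@4 stall=0 (-) EX@5 MEM@6 WB@7
I3 ld r3 <- r1: IF@4 ID@5 stall=0 (-) EX@6 MEM@7 WB@8
I4 add r2 <- r3,r2: IF@5 ID@6 stall=2 (RAW on I3.r3 (WB@8)) EX@9 MEM@10 WB@11
I5 add r1 <- r1,r2: IF@6 ID@9 stall=2 (RAW on I4.r2 (WB@11)) EX@12 MEM@13 WB@14
I6 add r1 <- r1,r3: IF@9 ID@12 stall=2 (RAW on I5.r1 (WB@14)) EX@15 MEM@16 WB@17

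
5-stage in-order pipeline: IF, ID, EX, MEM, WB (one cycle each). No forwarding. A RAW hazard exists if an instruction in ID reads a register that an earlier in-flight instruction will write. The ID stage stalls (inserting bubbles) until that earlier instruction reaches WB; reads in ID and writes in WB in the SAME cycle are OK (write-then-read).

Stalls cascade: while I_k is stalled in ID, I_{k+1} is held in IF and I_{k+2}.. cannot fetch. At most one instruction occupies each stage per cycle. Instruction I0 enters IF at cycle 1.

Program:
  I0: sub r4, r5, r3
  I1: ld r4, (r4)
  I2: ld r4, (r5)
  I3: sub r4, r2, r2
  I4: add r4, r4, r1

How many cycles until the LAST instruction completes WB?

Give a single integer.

Answer: 13

Derivation:
I0 sub r4 <- r5,r3: IF@1 ID@2 stall=0 (-) EX@3 MEM@4 WB@5
I1 ld r4 <- r4: IF@2 ID@3 stall=2 (RAW on I0.r4 (WB@5)) EX@6 MEM@7 WB@8
I2 ld r4 <- r5: IF@3 ID@6 stall=0 (-) EX@7 MEM@8 WB@9
I3 sub r4 <- r2,r2: IF@6 ID@7 stall=0 (-) EX@8 MEM@9 WB@10
I4 add r4 <- r4,r1: IF@7 ID@8 stall=2 (RAW on I3.r4 (WB@10)) EX@11 MEM@12 WB@13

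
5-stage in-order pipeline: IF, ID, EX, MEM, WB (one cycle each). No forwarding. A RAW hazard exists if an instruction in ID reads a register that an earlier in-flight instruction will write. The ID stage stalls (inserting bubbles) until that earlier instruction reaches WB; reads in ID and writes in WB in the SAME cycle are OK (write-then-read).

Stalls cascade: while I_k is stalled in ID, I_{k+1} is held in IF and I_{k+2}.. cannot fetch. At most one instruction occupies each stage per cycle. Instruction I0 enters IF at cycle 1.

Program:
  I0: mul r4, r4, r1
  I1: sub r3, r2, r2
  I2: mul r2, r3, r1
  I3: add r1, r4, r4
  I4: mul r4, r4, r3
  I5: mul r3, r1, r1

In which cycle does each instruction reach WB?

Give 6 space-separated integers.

Answer: 5 6 9 10 11 13

Derivation:
I0 mul r4 <- r4,r1: IF@1 ID@2 stall=0 (-) EX@3 MEM@4 WB@5
I1 sub r3 <- r2,r2: IF@2 ID@3 stall=0 (-) EX@4 MEM@5 WB@6
I2 mul r2 <- r3,r1: IF@3 ID@4 stall=2 (RAW on I1.r3 (WB@6)) EX@7 MEM@8 WB@9
I3 add r1 <- r4,r4: IF@4 ID@7 stall=0 (-) EX@8 MEM@9 WB@10
I4 mul r4 <- r4,r3: IF@7 ID@8 stall=0 (-) EX@9 MEM@10 WB@11
I5 mul r3 <- r1,r1: IF@8 ID@9 stall=1 (RAW on I3.r1 (WB@10)) EX@11 MEM@12 WB@13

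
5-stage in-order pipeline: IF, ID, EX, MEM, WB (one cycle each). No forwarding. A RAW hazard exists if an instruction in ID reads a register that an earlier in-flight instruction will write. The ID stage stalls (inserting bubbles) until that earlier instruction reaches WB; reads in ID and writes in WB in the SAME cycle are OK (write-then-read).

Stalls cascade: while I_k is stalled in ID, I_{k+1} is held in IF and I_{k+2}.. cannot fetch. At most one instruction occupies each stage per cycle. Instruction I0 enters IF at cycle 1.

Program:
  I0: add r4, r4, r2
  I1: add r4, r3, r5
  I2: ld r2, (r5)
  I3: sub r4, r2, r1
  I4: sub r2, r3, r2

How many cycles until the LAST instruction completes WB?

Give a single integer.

Answer: 11

Derivation:
I0 add r4 <- r4,r2: IF@1 ID@2 stall=0 (-) EX@3 MEM@4 WB@5
I1 add r4 <- r3,r5: IF@2 ID@3 stall=0 (-) EX@4 MEM@5 WB@6
I2 ld r2 <- r5: IF@3 ID@4 stall=0 (-) EX@5 MEM@6 WB@7
I3 sub r4 <- r2,r1: IF@4 ID@5 stall=2 (RAW on I2.r2 (WB@7)) EX@8 MEM@9 WB@10
I4 sub r2 <- r3,r2: IF@5 ID@8 stall=0 (-) EX@9 MEM@10 WB@11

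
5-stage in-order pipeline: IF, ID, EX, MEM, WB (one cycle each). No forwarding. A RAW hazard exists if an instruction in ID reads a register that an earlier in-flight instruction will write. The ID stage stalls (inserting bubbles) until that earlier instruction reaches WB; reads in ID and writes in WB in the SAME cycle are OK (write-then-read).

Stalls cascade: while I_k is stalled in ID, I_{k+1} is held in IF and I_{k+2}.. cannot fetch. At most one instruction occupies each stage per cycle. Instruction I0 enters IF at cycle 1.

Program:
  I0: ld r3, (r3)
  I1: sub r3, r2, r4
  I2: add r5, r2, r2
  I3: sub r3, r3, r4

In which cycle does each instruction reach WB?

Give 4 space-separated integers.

I0 ld r3 <- r3: IF@1 ID@2 stall=0 (-) EX@3 MEM@4 WB@5
I1 sub r3 <- r2,r4: IF@2 ID@3 stall=0 (-) EX@4 MEM@5 WB@6
I2 add r5 <- r2,r2: IF@3 ID@4 stall=0 (-) EX@5 MEM@6 WB@7
I3 sub r3 <- r3,r4: IF@4 ID@5 stall=1 (RAW on I1.r3 (WB@6)) EX@7 MEM@8 WB@9

Answer: 5 6 7 9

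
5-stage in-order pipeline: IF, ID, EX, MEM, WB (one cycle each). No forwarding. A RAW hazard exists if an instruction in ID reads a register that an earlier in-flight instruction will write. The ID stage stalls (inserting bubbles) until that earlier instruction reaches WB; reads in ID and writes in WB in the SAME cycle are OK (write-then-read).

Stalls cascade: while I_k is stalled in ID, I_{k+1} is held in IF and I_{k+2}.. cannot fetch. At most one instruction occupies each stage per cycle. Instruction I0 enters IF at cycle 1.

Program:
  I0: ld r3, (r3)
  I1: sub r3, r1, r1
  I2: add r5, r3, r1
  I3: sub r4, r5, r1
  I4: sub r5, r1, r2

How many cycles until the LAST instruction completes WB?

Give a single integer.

I0 ld r3 <- r3: IF@1 ID@2 stall=0 (-) EX@3 MEM@4 WB@5
I1 sub r3 <- r1,r1: IF@2 ID@3 stall=0 (-) EX@4 MEM@5 WB@6
I2 add r5 <- r3,r1: IF@3 ID@4 stall=2 (RAW on I1.r3 (WB@6)) EX@7 MEM@8 WB@9
I3 sub r4 <- r5,r1: IF@4 ID@7 stall=2 (RAW on I2.r5 (WB@9)) EX@10 MEM@11 WB@12
I4 sub r5 <- r1,r2: IF@7 ID@10 stall=0 (-) EX@11 MEM@12 WB@13

Answer: 13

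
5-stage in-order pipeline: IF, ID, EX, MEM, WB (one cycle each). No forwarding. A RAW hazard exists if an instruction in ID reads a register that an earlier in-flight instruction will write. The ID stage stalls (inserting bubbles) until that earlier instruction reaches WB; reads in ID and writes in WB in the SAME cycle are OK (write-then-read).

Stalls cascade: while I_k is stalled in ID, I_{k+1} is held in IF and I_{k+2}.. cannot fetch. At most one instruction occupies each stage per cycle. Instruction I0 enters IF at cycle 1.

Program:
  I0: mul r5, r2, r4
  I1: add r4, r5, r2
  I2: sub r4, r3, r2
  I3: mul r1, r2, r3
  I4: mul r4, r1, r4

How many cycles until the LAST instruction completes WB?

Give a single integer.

Answer: 13

Derivation:
I0 mul r5 <- r2,r4: IF@1 ID@2 stall=0 (-) EX@3 MEM@4 WB@5
I1 add r4 <- r5,r2: IF@2 ID@3 stall=2 (RAW on I0.r5 (WB@5)) EX@6 MEM@7 WB@8
I2 sub r4 <- r3,r2: IF@3 ID@6 stall=0 (-) EX@7 MEM@8 WB@9
I3 mul r1 <- r2,r3: IF@6 ID@7 stall=0 (-) EX@8 MEM@9 WB@10
I4 mul r4 <- r1,r4: IF@7 ID@8 stall=2 (RAW on I3.r1 (WB@10)) EX@11 MEM@12 WB@13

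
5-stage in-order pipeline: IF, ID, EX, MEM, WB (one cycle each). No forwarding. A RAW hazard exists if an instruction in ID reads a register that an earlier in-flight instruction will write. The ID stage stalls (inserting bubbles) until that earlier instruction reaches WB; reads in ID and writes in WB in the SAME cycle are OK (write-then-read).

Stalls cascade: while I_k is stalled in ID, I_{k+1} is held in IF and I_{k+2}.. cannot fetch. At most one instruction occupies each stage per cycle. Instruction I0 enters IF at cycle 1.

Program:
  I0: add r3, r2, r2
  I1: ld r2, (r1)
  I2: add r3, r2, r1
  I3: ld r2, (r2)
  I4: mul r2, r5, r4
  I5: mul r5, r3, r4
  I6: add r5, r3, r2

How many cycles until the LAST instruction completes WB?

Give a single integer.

Answer: 14

Derivation:
I0 add r3 <- r2,r2: IF@1 ID@2 stall=0 (-) EX@3 MEM@4 WB@5
I1 ld r2 <- r1: IF@2 ID@3 stall=0 (-) EX@4 MEM@5 WB@6
I2 add r3 <- r2,r1: IF@3 ID@4 stall=2 (RAW on I1.r2 (WB@6)) EX@7 MEM@8 WB@9
I3 ld r2 <- r2: IF@4 ID@7 stall=0 (-) EX@8 MEM@9 WB@10
I4 mul r2 <- r5,r4: IF@7 ID@8 stall=0 (-) EX@9 MEM@10 WB@11
I5 mul r5 <- r3,r4: IF@8 ID@9 stall=0 (-) EX@10 MEM@11 WB@12
I6 add r5 <- r3,r2: IF@9 ID@10 stall=1 (RAW on I4.r2 (WB@11)) EX@12 MEM@13 WB@14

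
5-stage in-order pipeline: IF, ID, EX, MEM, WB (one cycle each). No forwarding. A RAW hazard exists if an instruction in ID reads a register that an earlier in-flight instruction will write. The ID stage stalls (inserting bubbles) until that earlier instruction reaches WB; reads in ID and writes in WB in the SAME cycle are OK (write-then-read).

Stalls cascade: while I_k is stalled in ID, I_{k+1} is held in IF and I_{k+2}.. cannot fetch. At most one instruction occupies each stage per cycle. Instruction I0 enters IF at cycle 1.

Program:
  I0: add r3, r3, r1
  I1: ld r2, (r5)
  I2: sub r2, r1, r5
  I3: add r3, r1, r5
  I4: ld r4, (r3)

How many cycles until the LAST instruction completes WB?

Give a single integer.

I0 add r3 <- r3,r1: IF@1 ID@2 stall=0 (-) EX@3 MEM@4 WB@5
I1 ld r2 <- r5: IF@2 ID@3 stall=0 (-) EX@4 MEM@5 WB@6
I2 sub r2 <- r1,r5: IF@3 ID@4 stall=0 (-) EX@5 MEM@6 WB@7
I3 add r3 <- r1,r5: IF@4 ID@5 stall=0 (-) EX@6 MEM@7 WB@8
I4 ld r4 <- r3: IF@5 ID@6 stall=2 (RAW on I3.r3 (WB@8)) EX@9 MEM@10 WB@11

Answer: 11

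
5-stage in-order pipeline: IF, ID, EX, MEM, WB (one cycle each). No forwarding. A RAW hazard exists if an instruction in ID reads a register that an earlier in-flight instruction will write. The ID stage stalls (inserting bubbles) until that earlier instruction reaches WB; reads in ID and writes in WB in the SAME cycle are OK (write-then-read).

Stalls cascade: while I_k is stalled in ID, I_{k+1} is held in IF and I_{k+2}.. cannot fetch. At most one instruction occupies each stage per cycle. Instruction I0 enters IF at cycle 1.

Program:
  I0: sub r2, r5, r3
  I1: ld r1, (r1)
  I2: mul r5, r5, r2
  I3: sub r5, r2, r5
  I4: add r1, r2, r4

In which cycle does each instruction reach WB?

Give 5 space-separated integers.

Answer: 5 6 8 11 12

Derivation:
I0 sub r2 <- r5,r3: IF@1 ID@2 stall=0 (-) EX@3 MEM@4 WB@5
I1 ld r1 <- r1: IF@2 ID@3 stall=0 (-) EX@4 MEM@5 WB@6
I2 mul r5 <- r5,r2: IF@3 ID@4 stall=1 (RAW on I0.r2 (WB@5)) EX@6 MEM@7 WB@8
I3 sub r5 <- r2,r5: IF@4 ID@6 stall=2 (RAW on I2.r5 (WB@8)) EX@9 MEM@10 WB@11
I4 add r1 <- r2,r4: IF@6 ID@9 stall=0 (-) EX@10 MEM@11 WB@12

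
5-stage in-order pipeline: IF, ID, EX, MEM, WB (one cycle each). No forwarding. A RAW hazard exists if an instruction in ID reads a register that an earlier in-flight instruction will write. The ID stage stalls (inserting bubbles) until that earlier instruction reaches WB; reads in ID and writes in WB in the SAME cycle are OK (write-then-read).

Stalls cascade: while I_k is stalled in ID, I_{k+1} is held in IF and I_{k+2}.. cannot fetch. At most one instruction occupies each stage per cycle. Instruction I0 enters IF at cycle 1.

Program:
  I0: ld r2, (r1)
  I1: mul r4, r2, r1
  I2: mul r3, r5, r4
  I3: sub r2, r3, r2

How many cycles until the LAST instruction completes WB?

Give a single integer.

Answer: 14

Derivation:
I0 ld r2 <- r1: IF@1 ID@2 stall=0 (-) EX@3 MEM@4 WB@5
I1 mul r4 <- r2,r1: IF@2 ID@3 stall=2 (RAW on I0.r2 (WB@5)) EX@6 MEM@7 WB@8
I2 mul r3 <- r5,r4: IF@3 ID@6 stall=2 (RAW on I1.r4 (WB@8)) EX@9 MEM@10 WB@11
I3 sub r2 <- r3,r2: IF@6 ID@9 stall=2 (RAW on I2.r3 (WB@11)) EX@12 MEM@13 WB@14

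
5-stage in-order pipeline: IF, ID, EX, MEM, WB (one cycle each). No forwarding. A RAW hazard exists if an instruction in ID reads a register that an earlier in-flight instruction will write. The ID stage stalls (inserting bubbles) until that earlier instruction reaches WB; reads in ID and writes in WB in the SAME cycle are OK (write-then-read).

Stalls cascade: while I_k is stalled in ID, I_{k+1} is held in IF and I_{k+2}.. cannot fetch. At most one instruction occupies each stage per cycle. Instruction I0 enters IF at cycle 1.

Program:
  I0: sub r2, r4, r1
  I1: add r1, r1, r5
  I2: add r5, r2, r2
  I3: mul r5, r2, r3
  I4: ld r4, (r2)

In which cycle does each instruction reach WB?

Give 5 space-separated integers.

Answer: 5 6 8 9 10

Derivation:
I0 sub r2 <- r4,r1: IF@1 ID@2 stall=0 (-) EX@3 MEM@4 WB@5
I1 add r1 <- r1,r5: IF@2 ID@3 stall=0 (-) EX@4 MEM@5 WB@6
I2 add r5 <- r2,r2: IF@3 ID@4 stall=1 (RAW on I0.r2 (WB@5)) EX@6 MEM@7 WB@8
I3 mul r5 <- r2,r3: IF@4 ID@6 stall=0 (-) EX@7 MEM@8 WB@9
I4 ld r4 <- r2: IF@6 ID@7 stall=0 (-) EX@8 MEM@9 WB@10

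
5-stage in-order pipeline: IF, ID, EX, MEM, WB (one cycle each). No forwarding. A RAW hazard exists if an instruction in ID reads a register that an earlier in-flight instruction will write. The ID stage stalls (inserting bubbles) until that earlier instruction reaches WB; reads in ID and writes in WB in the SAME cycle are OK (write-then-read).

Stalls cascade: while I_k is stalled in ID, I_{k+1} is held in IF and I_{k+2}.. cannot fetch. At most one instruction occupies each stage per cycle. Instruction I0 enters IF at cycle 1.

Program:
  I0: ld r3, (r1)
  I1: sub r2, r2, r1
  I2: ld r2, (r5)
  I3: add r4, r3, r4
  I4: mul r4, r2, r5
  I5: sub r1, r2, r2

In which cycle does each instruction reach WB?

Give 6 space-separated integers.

Answer: 5 6 7 8 10 11

Derivation:
I0 ld r3 <- r1: IF@1 ID@2 stall=0 (-) EX@3 MEM@4 WB@5
I1 sub r2 <- r2,r1: IF@2 ID@3 stall=0 (-) EX@4 MEM@5 WB@6
I2 ld r2 <- r5: IF@3 ID@4 stall=0 (-) EX@5 MEM@6 WB@7
I3 add r4 <- r3,r4: IF@4 ID@5 stall=0 (-) EX@6 MEM@7 WB@8
I4 mul r4 <- r2,r5: IF@5 ID@6 stall=1 (RAW on I2.r2 (WB@7)) EX@8 MEM@9 WB@10
I5 sub r1 <- r2,r2: IF@6 ID@8 stall=0 (-) EX@9 MEM@10 WB@11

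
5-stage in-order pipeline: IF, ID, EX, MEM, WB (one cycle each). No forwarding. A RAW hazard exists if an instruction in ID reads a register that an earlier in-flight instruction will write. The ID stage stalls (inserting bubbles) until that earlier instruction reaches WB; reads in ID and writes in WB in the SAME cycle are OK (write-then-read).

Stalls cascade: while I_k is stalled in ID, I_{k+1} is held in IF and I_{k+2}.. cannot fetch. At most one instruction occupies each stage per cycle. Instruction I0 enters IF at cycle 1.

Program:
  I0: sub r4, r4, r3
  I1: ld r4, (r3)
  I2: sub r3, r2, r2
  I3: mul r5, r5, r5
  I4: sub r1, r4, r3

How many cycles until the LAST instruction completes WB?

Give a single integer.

Answer: 10

Derivation:
I0 sub r4 <- r4,r3: IF@1 ID@2 stall=0 (-) EX@3 MEM@4 WB@5
I1 ld r4 <- r3: IF@2 ID@3 stall=0 (-) EX@4 MEM@5 WB@6
I2 sub r3 <- r2,r2: IF@3 ID@4 stall=0 (-) EX@5 MEM@6 WB@7
I3 mul r5 <- r5,r5: IF@4 ID@5 stall=0 (-) EX@6 MEM@7 WB@8
I4 sub r1 <- r4,r3: IF@5 ID@6 stall=1 (RAW on I2.r3 (WB@7)) EX@8 MEM@9 WB@10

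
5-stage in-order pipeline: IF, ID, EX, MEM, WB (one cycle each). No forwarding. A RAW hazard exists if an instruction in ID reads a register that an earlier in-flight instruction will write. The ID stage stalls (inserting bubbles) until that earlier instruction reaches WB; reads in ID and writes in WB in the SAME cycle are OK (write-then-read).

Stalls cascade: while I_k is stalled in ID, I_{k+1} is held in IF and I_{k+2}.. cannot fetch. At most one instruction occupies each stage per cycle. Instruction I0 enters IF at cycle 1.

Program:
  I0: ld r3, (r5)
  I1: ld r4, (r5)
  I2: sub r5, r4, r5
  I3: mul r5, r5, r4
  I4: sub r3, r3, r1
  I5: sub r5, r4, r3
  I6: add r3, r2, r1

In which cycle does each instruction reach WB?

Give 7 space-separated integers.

I0 ld r3 <- r5: IF@1 ID@2 stall=0 (-) EX@3 MEM@4 WB@5
I1 ld r4 <- r5: IF@2 ID@3 stall=0 (-) EX@4 MEM@5 WB@6
I2 sub r5 <- r4,r5: IF@3 ID@4 stall=2 (RAW on I1.r4 (WB@6)) EX@7 MEM@8 WB@9
I3 mul r5 <- r5,r4: IF@4 ID@7 stall=2 (RAW on I2.r5 (WB@9)) EX@10 MEM@11 WB@12
I4 sub r3 <- r3,r1: IF@7 ID@10 stall=0 (-) EX@11 MEM@12 WB@13
I5 sub r5 <- r4,r3: IF@10 ID@11 stall=2 (RAW on I4.r3 (WB@13)) EX@14 MEM@15 WB@16
I6 add r3 <- r2,r1: IF@11 ID@14 stall=0 (-) EX@15 MEM@16 WB@17

Answer: 5 6 9 12 13 16 17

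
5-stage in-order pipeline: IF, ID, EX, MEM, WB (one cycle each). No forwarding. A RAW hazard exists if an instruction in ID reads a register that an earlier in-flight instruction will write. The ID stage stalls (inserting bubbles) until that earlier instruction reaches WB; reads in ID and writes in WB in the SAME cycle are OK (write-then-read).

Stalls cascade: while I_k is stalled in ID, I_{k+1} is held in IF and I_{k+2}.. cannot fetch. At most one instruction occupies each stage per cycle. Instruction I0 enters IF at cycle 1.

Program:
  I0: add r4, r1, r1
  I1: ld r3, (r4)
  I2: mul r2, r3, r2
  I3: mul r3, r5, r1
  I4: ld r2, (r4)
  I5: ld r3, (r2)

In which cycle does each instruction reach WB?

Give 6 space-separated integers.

I0 add r4 <- r1,r1: IF@1 ID@2 stall=0 (-) EX@3 MEM@4 WB@5
I1 ld r3 <- r4: IF@2 ID@3 stall=2 (RAW on I0.r4 (WB@5)) EX@6 MEM@7 WB@8
I2 mul r2 <- r3,r2: IF@3 ID@6 stall=2 (RAW on I1.r3 (WB@8)) EX@9 MEM@10 WB@11
I3 mul r3 <- r5,r1: IF@6 ID@9 stall=0 (-) EX@10 MEM@11 WB@12
I4 ld r2 <- r4: IF@9 ID@10 stall=0 (-) EX@11 MEM@12 WB@13
I5 ld r3 <- r2: IF@10 ID@11 stall=2 (RAW on I4.r2 (WB@13)) EX@14 MEM@15 WB@16

Answer: 5 8 11 12 13 16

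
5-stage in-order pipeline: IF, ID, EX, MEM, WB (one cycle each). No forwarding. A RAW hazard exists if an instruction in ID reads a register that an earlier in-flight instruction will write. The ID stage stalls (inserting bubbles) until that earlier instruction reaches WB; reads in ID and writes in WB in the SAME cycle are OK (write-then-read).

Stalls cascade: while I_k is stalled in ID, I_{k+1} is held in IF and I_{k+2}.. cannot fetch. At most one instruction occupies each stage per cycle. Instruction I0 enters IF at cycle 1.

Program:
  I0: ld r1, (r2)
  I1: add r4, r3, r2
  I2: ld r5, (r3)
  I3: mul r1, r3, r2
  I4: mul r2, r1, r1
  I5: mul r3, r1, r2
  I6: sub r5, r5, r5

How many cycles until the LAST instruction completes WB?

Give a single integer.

Answer: 15

Derivation:
I0 ld r1 <- r2: IF@1 ID@2 stall=0 (-) EX@3 MEM@4 WB@5
I1 add r4 <- r3,r2: IF@2 ID@3 stall=0 (-) EX@4 MEM@5 WB@6
I2 ld r5 <- r3: IF@3 ID@4 stall=0 (-) EX@5 MEM@6 WB@7
I3 mul r1 <- r3,r2: IF@4 ID@5 stall=0 (-) EX@6 MEM@7 WB@8
I4 mul r2 <- r1,r1: IF@5 ID@6 stall=2 (RAW on I3.r1 (WB@8)) EX@9 MEM@10 WB@11
I5 mul r3 <- r1,r2: IF@6 ID@9 stall=2 (RAW on I4.r2 (WB@11)) EX@12 MEM@13 WB@14
I6 sub r5 <- r5,r5: IF@9 ID@12 stall=0 (-) EX@13 MEM@14 WB@15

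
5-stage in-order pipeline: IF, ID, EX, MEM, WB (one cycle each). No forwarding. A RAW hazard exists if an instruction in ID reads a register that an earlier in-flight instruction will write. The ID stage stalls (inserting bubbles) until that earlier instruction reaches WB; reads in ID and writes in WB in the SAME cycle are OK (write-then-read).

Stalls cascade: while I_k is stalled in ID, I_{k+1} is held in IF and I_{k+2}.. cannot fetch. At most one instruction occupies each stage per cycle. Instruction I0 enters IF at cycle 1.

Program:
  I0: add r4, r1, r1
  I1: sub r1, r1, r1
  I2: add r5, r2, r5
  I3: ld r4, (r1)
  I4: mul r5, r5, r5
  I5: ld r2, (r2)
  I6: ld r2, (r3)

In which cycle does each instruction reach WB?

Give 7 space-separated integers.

Answer: 5 6 7 9 10 11 12

Derivation:
I0 add r4 <- r1,r1: IF@1 ID@2 stall=0 (-) EX@3 MEM@4 WB@5
I1 sub r1 <- r1,r1: IF@2 ID@3 stall=0 (-) EX@4 MEM@5 WB@6
I2 add r5 <- r2,r5: IF@3 ID@4 stall=0 (-) EX@5 MEM@6 WB@7
I3 ld r4 <- r1: IF@4 ID@5 stall=1 (RAW on I1.r1 (WB@6)) EX@7 MEM@8 WB@9
I4 mul r5 <- r5,r5: IF@5 ID@7 stall=0 (-) EX@8 MEM@9 WB@10
I5 ld r2 <- r2: IF@7 ID@8 stall=0 (-) EX@9 MEM@10 WB@11
I6 ld r2 <- r3: IF@8 ID@9 stall=0 (-) EX@10 MEM@11 WB@12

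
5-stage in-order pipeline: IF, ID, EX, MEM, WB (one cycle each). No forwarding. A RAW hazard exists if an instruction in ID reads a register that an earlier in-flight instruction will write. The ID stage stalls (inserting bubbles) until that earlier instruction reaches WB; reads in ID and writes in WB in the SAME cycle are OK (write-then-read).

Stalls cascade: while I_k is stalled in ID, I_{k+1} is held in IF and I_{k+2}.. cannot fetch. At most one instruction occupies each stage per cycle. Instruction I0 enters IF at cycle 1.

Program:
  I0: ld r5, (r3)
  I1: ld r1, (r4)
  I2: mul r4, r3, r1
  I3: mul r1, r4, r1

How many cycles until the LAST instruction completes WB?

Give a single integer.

Answer: 12

Derivation:
I0 ld r5 <- r3: IF@1 ID@2 stall=0 (-) EX@3 MEM@4 WB@5
I1 ld r1 <- r4: IF@2 ID@3 stall=0 (-) EX@4 MEM@5 WB@6
I2 mul r4 <- r3,r1: IF@3 ID@4 stall=2 (RAW on I1.r1 (WB@6)) EX@7 MEM@8 WB@9
I3 mul r1 <- r4,r1: IF@4 ID@7 stall=2 (RAW on I2.r4 (WB@9)) EX@10 MEM@11 WB@12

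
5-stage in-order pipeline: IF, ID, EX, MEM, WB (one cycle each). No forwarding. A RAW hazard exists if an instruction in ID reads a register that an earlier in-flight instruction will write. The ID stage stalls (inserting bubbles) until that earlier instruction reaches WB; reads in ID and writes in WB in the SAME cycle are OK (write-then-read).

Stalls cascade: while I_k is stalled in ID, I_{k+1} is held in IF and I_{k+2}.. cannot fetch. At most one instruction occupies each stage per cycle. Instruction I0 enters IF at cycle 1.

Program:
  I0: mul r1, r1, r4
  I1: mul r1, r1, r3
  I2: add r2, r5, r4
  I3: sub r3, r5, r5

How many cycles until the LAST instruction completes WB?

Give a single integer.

Answer: 10

Derivation:
I0 mul r1 <- r1,r4: IF@1 ID@2 stall=0 (-) EX@3 MEM@4 WB@5
I1 mul r1 <- r1,r3: IF@2 ID@3 stall=2 (RAW on I0.r1 (WB@5)) EX@6 MEM@7 WB@8
I2 add r2 <- r5,r4: IF@3 ID@6 stall=0 (-) EX@7 MEM@8 WB@9
I3 sub r3 <- r5,r5: IF@6 ID@7 stall=0 (-) EX@8 MEM@9 WB@10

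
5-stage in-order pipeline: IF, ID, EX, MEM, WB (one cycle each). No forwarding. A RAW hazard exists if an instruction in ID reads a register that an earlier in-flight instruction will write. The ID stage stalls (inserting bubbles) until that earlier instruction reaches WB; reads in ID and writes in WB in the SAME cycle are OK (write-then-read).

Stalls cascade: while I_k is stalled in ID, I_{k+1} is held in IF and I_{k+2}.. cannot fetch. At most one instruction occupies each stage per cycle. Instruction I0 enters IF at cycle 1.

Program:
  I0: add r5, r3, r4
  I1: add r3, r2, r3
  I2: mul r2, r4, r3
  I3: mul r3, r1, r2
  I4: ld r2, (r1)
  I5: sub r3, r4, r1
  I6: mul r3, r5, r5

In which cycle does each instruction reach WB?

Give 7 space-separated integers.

Answer: 5 6 9 12 13 14 15

Derivation:
I0 add r5 <- r3,r4: IF@1 ID@2 stall=0 (-) EX@3 MEM@4 WB@5
I1 add r3 <- r2,r3: IF@2 ID@3 stall=0 (-) EX@4 MEM@5 WB@6
I2 mul r2 <- r4,r3: IF@3 ID@4 stall=2 (RAW on I1.r3 (WB@6)) EX@7 MEM@8 WB@9
I3 mul r3 <- r1,r2: IF@4 ID@7 stall=2 (RAW on I2.r2 (WB@9)) EX@10 MEM@11 WB@12
I4 ld r2 <- r1: IF@7 ID@10 stall=0 (-) EX@11 MEM@12 WB@13
I5 sub r3 <- r4,r1: IF@10 ID@11 stall=0 (-) EX@12 MEM@13 WB@14
I6 mul r3 <- r5,r5: IF@11 ID@12 stall=0 (-) EX@13 MEM@14 WB@15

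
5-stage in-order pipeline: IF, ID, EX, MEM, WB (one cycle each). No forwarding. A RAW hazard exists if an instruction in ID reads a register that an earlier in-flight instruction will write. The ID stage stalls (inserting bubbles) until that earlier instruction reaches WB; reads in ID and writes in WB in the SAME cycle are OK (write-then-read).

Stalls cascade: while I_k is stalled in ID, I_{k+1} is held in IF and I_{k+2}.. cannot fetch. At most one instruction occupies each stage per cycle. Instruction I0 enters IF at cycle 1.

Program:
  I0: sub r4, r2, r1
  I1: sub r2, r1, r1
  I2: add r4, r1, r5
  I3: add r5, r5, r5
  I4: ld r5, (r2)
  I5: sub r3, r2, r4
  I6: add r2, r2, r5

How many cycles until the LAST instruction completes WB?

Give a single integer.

Answer: 12

Derivation:
I0 sub r4 <- r2,r1: IF@1 ID@2 stall=0 (-) EX@3 MEM@4 WB@5
I1 sub r2 <- r1,r1: IF@2 ID@3 stall=0 (-) EX@4 MEM@5 WB@6
I2 add r4 <- r1,r5: IF@3 ID@4 stall=0 (-) EX@5 MEM@6 WB@7
I3 add r5 <- r5,r5: IF@4 ID@5 stall=0 (-) EX@6 MEM@7 WB@8
I4 ld r5 <- r2: IF@5 ID@6 stall=0 (-) EX@7 MEM@8 WB@9
I5 sub r3 <- r2,r4: IF@6 ID@7 stall=0 (-) EX@8 MEM@9 WB@10
I6 add r2 <- r2,r5: IF@7 ID@8 stall=1 (RAW on I4.r5 (WB@9)) EX@10 MEM@11 WB@12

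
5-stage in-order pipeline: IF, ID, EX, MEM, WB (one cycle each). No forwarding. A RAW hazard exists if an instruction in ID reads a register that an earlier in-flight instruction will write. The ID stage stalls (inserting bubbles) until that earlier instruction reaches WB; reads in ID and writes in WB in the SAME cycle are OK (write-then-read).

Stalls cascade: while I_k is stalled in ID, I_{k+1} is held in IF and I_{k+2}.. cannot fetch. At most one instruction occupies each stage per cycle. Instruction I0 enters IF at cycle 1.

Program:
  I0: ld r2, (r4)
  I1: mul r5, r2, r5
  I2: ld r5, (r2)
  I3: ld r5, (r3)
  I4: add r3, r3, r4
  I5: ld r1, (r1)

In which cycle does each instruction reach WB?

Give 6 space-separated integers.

I0 ld r2 <- r4: IF@1 ID@2 stall=0 (-) EX@3 MEM@4 WB@5
I1 mul r5 <- r2,r5: IF@2 ID@3 stall=2 (RAW on I0.r2 (WB@5)) EX@6 MEM@7 WB@8
I2 ld r5 <- r2: IF@3 ID@6 stall=0 (-) EX@7 MEM@8 WB@9
I3 ld r5 <- r3: IF@6 ID@7 stall=0 (-) EX@8 MEM@9 WB@10
I4 add r3 <- r3,r4: IF@7 ID@8 stall=0 (-) EX@9 MEM@10 WB@11
I5 ld r1 <- r1: IF@8 ID@9 stall=0 (-) EX@10 MEM@11 WB@12

Answer: 5 8 9 10 11 12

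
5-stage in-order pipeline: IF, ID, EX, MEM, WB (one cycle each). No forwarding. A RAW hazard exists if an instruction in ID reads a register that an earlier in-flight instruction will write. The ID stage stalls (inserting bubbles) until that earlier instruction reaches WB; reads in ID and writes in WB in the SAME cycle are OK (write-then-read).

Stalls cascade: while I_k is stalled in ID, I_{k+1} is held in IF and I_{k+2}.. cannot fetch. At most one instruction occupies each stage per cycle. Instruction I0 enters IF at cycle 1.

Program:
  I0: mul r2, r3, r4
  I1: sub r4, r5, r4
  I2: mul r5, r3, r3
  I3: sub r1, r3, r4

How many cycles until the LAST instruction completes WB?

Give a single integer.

Answer: 9

Derivation:
I0 mul r2 <- r3,r4: IF@1 ID@2 stall=0 (-) EX@3 MEM@4 WB@5
I1 sub r4 <- r5,r4: IF@2 ID@3 stall=0 (-) EX@4 MEM@5 WB@6
I2 mul r5 <- r3,r3: IF@3 ID@4 stall=0 (-) EX@5 MEM@6 WB@7
I3 sub r1 <- r3,r4: IF@4 ID@5 stall=1 (RAW on I1.r4 (WB@6)) EX@7 MEM@8 WB@9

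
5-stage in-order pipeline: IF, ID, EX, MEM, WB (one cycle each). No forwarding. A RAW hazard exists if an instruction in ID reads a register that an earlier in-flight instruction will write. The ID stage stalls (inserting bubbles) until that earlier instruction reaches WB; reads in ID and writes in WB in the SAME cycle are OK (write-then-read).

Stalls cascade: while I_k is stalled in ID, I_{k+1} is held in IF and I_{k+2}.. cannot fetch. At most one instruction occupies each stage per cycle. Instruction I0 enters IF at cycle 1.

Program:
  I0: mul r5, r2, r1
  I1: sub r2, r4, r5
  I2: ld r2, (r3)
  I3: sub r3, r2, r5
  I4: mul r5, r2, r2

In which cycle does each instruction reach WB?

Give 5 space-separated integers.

Answer: 5 8 9 12 13

Derivation:
I0 mul r5 <- r2,r1: IF@1 ID@2 stall=0 (-) EX@3 MEM@4 WB@5
I1 sub r2 <- r4,r5: IF@2 ID@3 stall=2 (RAW on I0.r5 (WB@5)) EX@6 MEM@7 WB@8
I2 ld r2 <- r3: IF@3 ID@6 stall=0 (-) EX@7 MEM@8 WB@9
I3 sub r3 <- r2,r5: IF@6 ID@7 stall=2 (RAW on I2.r2 (WB@9)) EX@10 MEM@11 WB@12
I4 mul r5 <- r2,r2: IF@7 ID@10 stall=0 (-) EX@11 MEM@12 WB@13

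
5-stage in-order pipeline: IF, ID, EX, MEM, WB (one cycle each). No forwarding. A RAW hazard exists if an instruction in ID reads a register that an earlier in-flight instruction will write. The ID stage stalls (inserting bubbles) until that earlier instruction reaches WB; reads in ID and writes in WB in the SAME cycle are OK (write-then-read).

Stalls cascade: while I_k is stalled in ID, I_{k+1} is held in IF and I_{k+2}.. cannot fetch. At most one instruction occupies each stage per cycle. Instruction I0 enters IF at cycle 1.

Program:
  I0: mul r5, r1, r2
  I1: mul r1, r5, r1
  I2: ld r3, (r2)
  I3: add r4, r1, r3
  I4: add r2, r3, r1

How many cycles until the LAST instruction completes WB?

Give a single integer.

Answer: 13

Derivation:
I0 mul r5 <- r1,r2: IF@1 ID@2 stall=0 (-) EX@3 MEM@4 WB@5
I1 mul r1 <- r5,r1: IF@2 ID@3 stall=2 (RAW on I0.r5 (WB@5)) EX@6 MEM@7 WB@8
I2 ld r3 <- r2: IF@3 ID@6 stall=0 (-) EX@7 MEM@8 WB@9
I3 add r4 <- r1,r3: IF@6 ID@7 stall=2 (RAW on I2.r3 (WB@9)) EX@10 MEM@11 WB@12
I4 add r2 <- r3,r1: IF@7 ID@10 stall=0 (-) EX@11 MEM@12 WB@13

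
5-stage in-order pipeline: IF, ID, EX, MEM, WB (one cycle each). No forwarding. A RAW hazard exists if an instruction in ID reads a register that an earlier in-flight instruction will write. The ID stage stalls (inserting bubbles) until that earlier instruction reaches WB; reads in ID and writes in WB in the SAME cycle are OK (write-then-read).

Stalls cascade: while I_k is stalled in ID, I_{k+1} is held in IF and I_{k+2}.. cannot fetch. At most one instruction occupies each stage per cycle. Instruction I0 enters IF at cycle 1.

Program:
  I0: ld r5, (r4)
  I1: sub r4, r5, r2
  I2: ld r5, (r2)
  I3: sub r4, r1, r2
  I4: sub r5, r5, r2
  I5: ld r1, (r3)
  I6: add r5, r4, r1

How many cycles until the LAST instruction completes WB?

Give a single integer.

Answer: 16

Derivation:
I0 ld r5 <- r4: IF@1 ID@2 stall=0 (-) EX@3 MEM@4 WB@5
I1 sub r4 <- r5,r2: IF@2 ID@3 stall=2 (RAW on I0.r5 (WB@5)) EX@6 MEM@7 WB@8
I2 ld r5 <- r2: IF@3 ID@6 stall=0 (-) EX@7 MEM@8 WB@9
I3 sub r4 <- r1,r2: IF@6 ID@7 stall=0 (-) EX@8 MEM@9 WB@10
I4 sub r5 <- r5,r2: IF@7 ID@8 stall=1 (RAW on I2.r5 (WB@9)) EX@10 MEM@11 WB@12
I5 ld r1 <- r3: IF@8 ID@10 stall=0 (-) EX@11 MEM@12 WB@13
I6 add r5 <- r4,r1: IF@10 ID@11 stall=2 (RAW on I5.r1 (WB@13)) EX@14 MEM@15 WB@16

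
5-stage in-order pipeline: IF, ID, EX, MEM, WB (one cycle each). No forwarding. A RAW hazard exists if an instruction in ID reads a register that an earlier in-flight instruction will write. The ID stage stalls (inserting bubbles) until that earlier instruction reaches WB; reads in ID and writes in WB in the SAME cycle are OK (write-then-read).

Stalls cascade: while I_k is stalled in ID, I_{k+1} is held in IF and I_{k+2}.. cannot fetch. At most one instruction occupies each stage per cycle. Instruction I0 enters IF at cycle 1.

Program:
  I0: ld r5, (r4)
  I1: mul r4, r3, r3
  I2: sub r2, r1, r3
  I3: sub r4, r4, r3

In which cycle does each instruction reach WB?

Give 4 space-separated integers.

Answer: 5 6 7 9

Derivation:
I0 ld r5 <- r4: IF@1 ID@2 stall=0 (-) EX@3 MEM@4 WB@5
I1 mul r4 <- r3,r3: IF@2 ID@3 stall=0 (-) EX@4 MEM@5 WB@6
I2 sub r2 <- r1,r3: IF@3 ID@4 stall=0 (-) EX@5 MEM@6 WB@7
I3 sub r4 <- r4,r3: IF@4 ID@5 stall=1 (RAW on I1.r4 (WB@6)) EX@7 MEM@8 WB@9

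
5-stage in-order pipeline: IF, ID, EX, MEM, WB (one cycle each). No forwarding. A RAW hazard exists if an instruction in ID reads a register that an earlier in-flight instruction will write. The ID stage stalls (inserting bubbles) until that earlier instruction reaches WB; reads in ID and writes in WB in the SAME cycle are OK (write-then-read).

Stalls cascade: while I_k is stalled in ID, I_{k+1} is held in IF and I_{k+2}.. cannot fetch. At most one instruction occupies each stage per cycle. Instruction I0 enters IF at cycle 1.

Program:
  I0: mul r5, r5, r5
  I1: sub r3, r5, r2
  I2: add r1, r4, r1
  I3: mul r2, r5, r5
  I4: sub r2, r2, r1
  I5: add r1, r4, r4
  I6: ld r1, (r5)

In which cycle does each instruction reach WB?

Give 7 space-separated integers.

Answer: 5 8 9 10 13 14 15

Derivation:
I0 mul r5 <- r5,r5: IF@1 ID@2 stall=0 (-) EX@3 MEM@4 WB@5
I1 sub r3 <- r5,r2: IF@2 ID@3 stall=2 (RAW on I0.r5 (WB@5)) EX@6 MEM@7 WB@8
I2 add r1 <- r4,r1: IF@3 ID@6 stall=0 (-) EX@7 MEM@8 WB@9
I3 mul r2 <- r5,r5: IF@6 ID@7 stall=0 (-) EX@8 MEM@9 WB@10
I4 sub r2 <- r2,r1: IF@7 ID@8 stall=2 (RAW on I3.r2 (WB@10)) EX@11 MEM@12 WB@13
I5 add r1 <- r4,r4: IF@8 ID@11 stall=0 (-) EX@12 MEM@13 WB@14
I6 ld r1 <- r5: IF@11 ID@12 stall=0 (-) EX@13 MEM@14 WB@15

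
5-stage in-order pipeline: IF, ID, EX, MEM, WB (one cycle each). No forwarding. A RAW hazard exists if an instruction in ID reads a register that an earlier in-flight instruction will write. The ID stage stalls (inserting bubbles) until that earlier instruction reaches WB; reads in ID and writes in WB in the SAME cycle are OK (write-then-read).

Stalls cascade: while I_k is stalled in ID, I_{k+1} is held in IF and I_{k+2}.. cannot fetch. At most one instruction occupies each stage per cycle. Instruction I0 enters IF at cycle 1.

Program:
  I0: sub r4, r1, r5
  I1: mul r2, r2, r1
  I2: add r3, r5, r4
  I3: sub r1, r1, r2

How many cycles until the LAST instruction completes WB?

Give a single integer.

I0 sub r4 <- r1,r5: IF@1 ID@2 stall=0 (-) EX@3 MEM@4 WB@5
I1 mul r2 <- r2,r1: IF@2 ID@3 stall=0 (-) EX@4 MEM@5 WB@6
I2 add r3 <- r5,r4: IF@3 ID@4 stall=1 (RAW on I0.r4 (WB@5)) EX@6 MEM@7 WB@8
I3 sub r1 <- r1,r2: IF@4 ID@6 stall=0 (-) EX@7 MEM@8 WB@9

Answer: 9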